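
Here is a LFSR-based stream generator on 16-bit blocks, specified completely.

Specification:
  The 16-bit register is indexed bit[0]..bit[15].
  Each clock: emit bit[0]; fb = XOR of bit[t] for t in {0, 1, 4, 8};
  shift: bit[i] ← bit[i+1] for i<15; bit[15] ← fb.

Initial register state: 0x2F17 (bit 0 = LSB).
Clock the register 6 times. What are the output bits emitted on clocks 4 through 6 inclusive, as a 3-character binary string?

reg_0 = 0x2F17
clock 1: out=1, reg = 0x178B
clock 2: out=1, reg = 0x8BC5
clock 3: out=1, reg = 0x45E2
clock 4: out=0, reg = 0x22F1
clock 5: out=1, reg = 0x1178
clock 6: out=0, reg = 0x08BC

010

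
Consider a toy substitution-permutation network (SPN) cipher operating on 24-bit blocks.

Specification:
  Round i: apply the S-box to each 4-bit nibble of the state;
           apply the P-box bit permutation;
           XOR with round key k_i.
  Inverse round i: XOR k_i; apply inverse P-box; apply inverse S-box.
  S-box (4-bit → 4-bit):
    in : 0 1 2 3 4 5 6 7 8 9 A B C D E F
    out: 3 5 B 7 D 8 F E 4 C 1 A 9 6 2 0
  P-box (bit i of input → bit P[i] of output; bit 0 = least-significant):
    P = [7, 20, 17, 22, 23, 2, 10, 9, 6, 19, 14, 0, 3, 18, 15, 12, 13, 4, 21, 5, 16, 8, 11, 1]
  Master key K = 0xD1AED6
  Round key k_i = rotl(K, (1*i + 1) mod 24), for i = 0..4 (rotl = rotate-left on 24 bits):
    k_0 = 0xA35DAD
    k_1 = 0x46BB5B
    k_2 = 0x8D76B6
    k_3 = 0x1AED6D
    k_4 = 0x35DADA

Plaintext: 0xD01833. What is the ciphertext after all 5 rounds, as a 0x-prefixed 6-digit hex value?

0xD282CD

s_0 = plaintext = 0xD01833
s_1 = Round(s_0, k_0) = 0x31B031
s_2 = Round(s_1, k_1) = 0xE9869F
s_3 = Round(s_2, k_2) = 0xA5B1D7
s_4 = Round(s_3, k_3) = 0x4DB909
s_5 = Round(s_4, k_4) = 0xD282CD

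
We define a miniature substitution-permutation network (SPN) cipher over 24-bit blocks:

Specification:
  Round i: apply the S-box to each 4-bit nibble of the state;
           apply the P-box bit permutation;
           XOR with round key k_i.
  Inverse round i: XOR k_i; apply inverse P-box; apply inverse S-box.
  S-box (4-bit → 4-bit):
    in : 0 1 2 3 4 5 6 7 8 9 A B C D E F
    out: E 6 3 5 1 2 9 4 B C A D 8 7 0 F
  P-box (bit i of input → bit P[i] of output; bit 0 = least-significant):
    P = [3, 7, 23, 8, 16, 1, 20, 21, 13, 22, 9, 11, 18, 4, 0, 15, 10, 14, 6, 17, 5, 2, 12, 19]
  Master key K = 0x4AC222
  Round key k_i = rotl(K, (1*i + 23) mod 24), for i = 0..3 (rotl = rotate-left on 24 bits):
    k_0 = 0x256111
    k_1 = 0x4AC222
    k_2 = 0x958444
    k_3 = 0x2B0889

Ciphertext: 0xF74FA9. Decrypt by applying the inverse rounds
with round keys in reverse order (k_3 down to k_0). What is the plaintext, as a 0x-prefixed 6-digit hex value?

s_0 = ciphertext = 0xF74FA9
s_1 = InvRound(s_0, k_3) = 0x624179
s_2 = InvRound(s_1, k_2) = 0x28F5BB
s_3 = InvRound(s_2, k_1) = 0x761DC8
s_4 = InvRound(s_3, k_0) = 0x7F1832

0x7F1832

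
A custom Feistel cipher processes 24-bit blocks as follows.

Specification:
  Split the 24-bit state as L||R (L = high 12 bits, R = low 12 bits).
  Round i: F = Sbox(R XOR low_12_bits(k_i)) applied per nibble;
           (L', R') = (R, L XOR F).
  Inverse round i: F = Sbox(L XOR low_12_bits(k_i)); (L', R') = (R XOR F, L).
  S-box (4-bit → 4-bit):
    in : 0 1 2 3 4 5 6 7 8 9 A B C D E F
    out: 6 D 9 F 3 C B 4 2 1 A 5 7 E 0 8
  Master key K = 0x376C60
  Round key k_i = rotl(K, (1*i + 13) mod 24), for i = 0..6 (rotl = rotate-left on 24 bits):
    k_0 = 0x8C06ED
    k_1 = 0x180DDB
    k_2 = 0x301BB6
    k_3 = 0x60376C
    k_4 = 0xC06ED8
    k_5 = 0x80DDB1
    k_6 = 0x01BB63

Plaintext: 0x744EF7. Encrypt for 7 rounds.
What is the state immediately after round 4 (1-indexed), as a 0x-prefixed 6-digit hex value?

s_0 = plaintext = 0x744EF7
s_1 = Round(s_0, k_0) = 0xEF759E
s_2 = Round(s_1, k_1) = 0x59ECCB
s_3 = Round(s_2, k_2) = 0xCCB1D0
s_4 = Round(s_3, k_3) = 0x1D079C
s_5 = Round(s_4, k_4) = 0x79C0E3
s_6 = Round(s_5, k_5) = 0x0E3955
s_7 = Round(s_6, k_6) = 0x955918

0x1D079C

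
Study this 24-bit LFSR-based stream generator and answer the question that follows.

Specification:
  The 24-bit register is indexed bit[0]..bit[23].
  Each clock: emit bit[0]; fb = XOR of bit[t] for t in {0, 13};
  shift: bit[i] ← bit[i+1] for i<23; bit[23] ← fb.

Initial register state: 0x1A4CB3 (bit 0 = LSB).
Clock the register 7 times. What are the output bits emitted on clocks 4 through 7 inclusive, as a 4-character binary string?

reg_0 = 0x1A4CB3
clock 1: out=1, reg = 0x8D2659
clock 2: out=1, reg = 0x46932C
clock 3: out=0, reg = 0x234996
clock 4: out=0, reg = 0x11A4CB
clock 5: out=1, reg = 0x08D265
clock 6: out=1, reg = 0x846932
clock 7: out=0, reg = 0xC23499

0110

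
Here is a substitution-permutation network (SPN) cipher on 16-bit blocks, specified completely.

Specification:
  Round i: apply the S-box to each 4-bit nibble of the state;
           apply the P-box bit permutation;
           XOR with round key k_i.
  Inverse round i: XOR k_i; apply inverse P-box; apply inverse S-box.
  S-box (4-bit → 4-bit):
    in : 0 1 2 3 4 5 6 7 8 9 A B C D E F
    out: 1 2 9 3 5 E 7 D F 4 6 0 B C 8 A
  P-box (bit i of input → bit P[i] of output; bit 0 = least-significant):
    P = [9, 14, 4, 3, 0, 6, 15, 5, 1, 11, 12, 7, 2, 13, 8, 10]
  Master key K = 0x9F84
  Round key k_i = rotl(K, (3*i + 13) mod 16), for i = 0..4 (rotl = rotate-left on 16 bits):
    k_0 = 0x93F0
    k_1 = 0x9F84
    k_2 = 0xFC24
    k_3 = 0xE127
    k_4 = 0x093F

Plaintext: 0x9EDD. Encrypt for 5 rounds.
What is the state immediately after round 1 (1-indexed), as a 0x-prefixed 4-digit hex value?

0x1248

s_0 = plaintext = 0x9EDD
s_1 = Round(s_0, k_0) = 0x1248
s_2 = Round(s_1, k_1) = 0x7D1F
s_3 = Round(s_2, k_2) = 0xA9E8
s_4 = Round(s_3, k_3) = 0x921F
s_5 = Round(s_4, k_4) = 0x48F5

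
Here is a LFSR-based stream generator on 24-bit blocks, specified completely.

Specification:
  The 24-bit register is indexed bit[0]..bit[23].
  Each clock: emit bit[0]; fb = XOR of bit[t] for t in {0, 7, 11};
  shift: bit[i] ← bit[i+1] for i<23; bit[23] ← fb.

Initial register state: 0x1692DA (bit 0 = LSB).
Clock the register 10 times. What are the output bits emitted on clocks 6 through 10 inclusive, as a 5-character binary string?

01101

reg_0 = 0x1692DA
clock 1: out=0, reg = 0x8B496D
clock 2: out=1, reg = 0x45A4B6
clock 3: out=0, reg = 0xA2D25B
clock 4: out=1, reg = 0xD1692D
clock 5: out=1, reg = 0x68B496
clock 6: out=0, reg = 0xB45A4B
clock 7: out=1, reg = 0x5A2D25
clock 8: out=1, reg = 0x2D1692
clock 9: out=0, reg = 0x968B49
clock 10: out=1, reg = 0x4B45A4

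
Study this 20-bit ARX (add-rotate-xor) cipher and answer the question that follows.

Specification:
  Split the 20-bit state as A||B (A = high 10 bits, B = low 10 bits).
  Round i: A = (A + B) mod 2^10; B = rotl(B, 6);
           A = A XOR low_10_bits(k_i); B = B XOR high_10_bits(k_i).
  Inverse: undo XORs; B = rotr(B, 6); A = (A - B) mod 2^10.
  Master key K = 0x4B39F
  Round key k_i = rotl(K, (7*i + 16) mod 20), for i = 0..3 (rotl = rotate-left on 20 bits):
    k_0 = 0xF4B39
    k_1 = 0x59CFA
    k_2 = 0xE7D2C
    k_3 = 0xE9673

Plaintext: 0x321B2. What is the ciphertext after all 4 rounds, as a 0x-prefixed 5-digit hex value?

0x18013

s_0 = plaintext = 0x321B2
s_1 = Round(s_0, k_0) = 0x50F49
s_2 = Round(s_1, k_1) = 0x1DB13
s_3 = Round(s_2, k_2) = 0xA976E
s_4 = Round(s_3, k_3) = 0x18013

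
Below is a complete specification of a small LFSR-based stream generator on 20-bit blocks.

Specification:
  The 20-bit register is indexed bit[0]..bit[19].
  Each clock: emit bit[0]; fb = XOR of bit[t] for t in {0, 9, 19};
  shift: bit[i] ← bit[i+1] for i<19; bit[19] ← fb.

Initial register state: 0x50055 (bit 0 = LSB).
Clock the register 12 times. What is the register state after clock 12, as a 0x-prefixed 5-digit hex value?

0x9B350

reg_0 = 0x50055
clock 1: out=1, reg = 0xA802A
clock 2: out=0, reg = 0xD4015
clock 3: out=1, reg = 0x6A00A
clock 4: out=0, reg = 0x35005
clock 5: out=1, reg = 0x9A802
clock 6: out=0, reg = 0xCD401
clock 7: out=1, reg = 0x66A00
clock 8: out=0, reg = 0xB3500
clock 9: out=0, reg = 0xD9A80
clock 10: out=0, reg = 0x6CD40
clock 11: out=0, reg = 0x366A0
clock 12: out=0, reg = 0x9B350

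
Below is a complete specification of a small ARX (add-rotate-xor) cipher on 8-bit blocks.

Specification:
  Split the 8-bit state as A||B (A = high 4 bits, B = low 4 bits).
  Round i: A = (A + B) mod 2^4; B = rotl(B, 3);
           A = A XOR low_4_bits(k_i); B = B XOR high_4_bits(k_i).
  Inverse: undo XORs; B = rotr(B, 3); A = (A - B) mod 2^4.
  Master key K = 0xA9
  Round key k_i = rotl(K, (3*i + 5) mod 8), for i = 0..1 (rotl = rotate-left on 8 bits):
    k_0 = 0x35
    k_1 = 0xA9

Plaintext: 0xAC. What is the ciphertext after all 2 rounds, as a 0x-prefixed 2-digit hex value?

0x10

s_0 = plaintext = 0xAC
s_1 = Round(s_0, k_0) = 0x35
s_2 = Round(s_1, k_1) = 0x10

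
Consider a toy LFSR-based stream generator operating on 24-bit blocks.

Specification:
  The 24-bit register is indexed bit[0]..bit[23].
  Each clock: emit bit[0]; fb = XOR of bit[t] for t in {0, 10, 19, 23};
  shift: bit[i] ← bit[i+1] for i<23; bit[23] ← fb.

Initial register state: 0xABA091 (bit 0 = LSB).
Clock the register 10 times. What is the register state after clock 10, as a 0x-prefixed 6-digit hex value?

0x3EEAE8

reg_0 = 0xABA091
clock 1: out=1, reg = 0xD5D048
clock 2: out=0, reg = 0xEAE824
clock 3: out=0, reg = 0x757412
clock 4: out=0, reg = 0xBABA09
clock 5: out=1, reg = 0xDD5D04
clock 6: out=0, reg = 0xEEAE82
clock 7: out=0, reg = 0xF75741
clock 8: out=1, reg = 0xFBABA0
clock 9: out=0, reg = 0x7DD5D0
clock 10: out=0, reg = 0x3EEAE8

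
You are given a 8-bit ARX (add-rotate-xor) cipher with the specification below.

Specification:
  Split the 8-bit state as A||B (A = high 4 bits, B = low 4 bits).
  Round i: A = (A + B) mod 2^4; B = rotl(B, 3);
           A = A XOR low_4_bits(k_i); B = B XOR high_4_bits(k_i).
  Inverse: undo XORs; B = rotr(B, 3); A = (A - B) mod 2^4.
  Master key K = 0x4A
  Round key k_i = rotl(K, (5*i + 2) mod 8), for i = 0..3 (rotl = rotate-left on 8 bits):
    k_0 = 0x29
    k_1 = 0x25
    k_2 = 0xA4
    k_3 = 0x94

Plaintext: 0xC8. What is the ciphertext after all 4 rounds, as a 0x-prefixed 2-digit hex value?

0x18

s_0 = plaintext = 0xC8
s_1 = Round(s_0, k_0) = 0xD6
s_2 = Round(s_1, k_1) = 0x61
s_3 = Round(s_2, k_2) = 0x32
s_4 = Round(s_3, k_3) = 0x18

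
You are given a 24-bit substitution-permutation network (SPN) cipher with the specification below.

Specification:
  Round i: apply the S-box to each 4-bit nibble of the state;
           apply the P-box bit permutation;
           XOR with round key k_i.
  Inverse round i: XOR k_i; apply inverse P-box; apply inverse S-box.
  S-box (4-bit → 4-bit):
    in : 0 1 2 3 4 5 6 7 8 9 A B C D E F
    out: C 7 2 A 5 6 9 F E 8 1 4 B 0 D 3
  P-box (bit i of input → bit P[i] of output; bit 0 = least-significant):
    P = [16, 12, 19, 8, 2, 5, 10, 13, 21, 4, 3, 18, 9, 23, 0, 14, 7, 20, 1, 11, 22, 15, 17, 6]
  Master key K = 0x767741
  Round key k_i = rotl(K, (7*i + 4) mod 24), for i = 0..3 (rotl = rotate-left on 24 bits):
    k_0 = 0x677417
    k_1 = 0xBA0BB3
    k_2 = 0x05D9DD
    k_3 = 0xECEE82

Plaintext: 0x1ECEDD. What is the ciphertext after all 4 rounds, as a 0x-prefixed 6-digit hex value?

s_0 = plaintext = 0x1ECEDD
s_1 = Round(s_0, k_0) = 0x81BE9D
s_2 = Round(s_1, k_1) = 0x8CAB78
s_3 = Round(s_2, k_2) = 0x1F6631
s_4 = Round(s_3, k_3) = 0x931C22

0x931C22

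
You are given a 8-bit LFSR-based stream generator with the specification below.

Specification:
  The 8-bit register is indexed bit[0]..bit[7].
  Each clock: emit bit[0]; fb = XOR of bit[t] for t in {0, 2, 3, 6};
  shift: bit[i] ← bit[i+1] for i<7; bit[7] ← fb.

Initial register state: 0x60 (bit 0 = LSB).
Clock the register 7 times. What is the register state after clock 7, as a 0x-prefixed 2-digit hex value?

0xA2

reg_0 = 0x60
clock 1: out=0, reg = 0xB0
clock 2: out=0, reg = 0x58
clock 3: out=0, reg = 0x2C
clock 4: out=0, reg = 0x16
clock 5: out=0, reg = 0x8B
clock 6: out=1, reg = 0x45
clock 7: out=1, reg = 0xA2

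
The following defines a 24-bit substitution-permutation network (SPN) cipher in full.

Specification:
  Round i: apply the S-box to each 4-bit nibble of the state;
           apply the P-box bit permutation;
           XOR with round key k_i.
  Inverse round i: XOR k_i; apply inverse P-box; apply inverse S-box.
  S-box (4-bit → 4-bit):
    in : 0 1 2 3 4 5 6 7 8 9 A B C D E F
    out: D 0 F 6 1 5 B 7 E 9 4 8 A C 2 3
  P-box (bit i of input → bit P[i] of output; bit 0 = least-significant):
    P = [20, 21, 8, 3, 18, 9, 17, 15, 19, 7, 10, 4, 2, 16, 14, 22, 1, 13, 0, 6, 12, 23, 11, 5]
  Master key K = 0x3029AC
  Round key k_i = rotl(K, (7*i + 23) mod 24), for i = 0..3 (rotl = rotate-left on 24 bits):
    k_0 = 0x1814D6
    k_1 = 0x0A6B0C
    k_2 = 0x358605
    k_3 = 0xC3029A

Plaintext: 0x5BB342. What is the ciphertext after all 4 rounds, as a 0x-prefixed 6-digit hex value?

0xED76BB

s_0 = plaintext = 0x5BB342
s_1 = Round(s_0, k_0) = 0x6C091E
s_2 = Round(s_1, k_1) = 0xE21B78
s_3 = Round(s_2, k_2) = 0x93A55E
s_4 = Round(s_3, k_3) = 0xED76BB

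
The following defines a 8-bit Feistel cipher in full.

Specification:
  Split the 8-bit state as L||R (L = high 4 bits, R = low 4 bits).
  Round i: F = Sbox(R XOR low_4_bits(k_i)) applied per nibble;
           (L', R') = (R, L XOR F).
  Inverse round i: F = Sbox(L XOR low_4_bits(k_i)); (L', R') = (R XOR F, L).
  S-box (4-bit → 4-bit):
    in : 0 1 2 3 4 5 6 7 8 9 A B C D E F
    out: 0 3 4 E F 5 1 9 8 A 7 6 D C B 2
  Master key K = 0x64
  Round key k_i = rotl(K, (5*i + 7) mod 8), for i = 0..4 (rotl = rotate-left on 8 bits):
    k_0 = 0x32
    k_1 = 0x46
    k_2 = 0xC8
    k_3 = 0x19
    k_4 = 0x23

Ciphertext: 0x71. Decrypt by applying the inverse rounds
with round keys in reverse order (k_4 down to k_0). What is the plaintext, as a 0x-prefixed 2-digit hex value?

s_0 = ciphertext = 0x71
s_1 = InvRound(s_0, k_4) = 0xE7
s_2 = InvRound(s_1, k_3) = 0xEE
s_3 = InvRound(s_2, k_2) = 0xFE
s_4 = InvRound(s_3, k_1) = 0x4F
s_5 = InvRound(s_4, k_0) = 0xE4

0xE4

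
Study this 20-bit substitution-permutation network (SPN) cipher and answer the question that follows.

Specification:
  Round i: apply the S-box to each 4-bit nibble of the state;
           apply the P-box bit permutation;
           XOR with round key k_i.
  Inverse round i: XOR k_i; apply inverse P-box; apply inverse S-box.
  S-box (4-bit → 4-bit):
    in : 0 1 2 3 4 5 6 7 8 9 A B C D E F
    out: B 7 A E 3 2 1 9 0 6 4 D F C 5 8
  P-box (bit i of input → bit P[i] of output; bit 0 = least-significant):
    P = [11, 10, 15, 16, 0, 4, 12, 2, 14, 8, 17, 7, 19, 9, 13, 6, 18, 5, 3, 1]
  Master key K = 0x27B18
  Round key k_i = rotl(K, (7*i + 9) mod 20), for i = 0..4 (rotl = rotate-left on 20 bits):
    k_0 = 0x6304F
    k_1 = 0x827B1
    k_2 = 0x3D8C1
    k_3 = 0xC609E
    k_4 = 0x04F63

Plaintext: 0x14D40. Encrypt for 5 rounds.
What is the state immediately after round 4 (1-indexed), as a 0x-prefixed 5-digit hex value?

s_0 = plaintext = 0x14D40
s_1 = Round(s_0, k_0) = 0x93EF6
s_2 = Round(s_1, k_1) = 0xA4DDD
s_3 = Round(s_2, k_2) = 0x84A4D
s_4 = Round(s_3, k_3) = 0x7E28F
s_5 = Round(s_4, k_4) = 0xD6EE1

0x7E28F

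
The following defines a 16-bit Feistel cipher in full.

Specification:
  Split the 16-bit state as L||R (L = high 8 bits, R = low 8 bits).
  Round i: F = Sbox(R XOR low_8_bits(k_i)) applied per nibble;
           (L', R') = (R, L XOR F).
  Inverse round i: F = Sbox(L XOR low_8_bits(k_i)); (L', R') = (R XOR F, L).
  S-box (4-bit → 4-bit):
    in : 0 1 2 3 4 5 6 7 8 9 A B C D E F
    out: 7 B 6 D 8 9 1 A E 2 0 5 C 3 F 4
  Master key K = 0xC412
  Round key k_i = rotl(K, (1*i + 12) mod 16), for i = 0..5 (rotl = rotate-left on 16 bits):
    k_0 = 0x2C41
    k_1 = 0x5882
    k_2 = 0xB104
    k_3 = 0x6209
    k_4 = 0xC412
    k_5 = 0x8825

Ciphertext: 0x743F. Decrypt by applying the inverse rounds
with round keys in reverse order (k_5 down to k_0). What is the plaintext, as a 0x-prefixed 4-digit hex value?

s_0 = ciphertext = 0x743F
s_1 = InvRound(s_0, k_5) = 0xA474
s_2 = InvRound(s_1, k_4) = 0x25A4
s_3 = InvRound(s_2, k_3) = 0xC825
s_4 = InvRound(s_3, k_2) = 0xE9C8
s_5 = InvRound(s_4, k_1) = 0xDDE9
s_6 = InvRound(s_5, k_0) = 0xC5DD

0xC5DD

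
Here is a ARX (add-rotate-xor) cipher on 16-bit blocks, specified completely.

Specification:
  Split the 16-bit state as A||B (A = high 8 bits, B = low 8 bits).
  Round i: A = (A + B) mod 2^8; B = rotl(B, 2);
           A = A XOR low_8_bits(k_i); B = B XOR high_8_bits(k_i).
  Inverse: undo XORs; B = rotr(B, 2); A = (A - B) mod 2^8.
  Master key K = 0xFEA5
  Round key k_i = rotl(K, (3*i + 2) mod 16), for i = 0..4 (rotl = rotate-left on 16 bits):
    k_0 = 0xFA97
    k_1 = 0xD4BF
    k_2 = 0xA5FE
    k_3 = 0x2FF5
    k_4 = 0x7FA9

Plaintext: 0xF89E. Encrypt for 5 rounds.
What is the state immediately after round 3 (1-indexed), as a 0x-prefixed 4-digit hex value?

0xEAFE

s_0 = plaintext = 0xF89E
s_1 = Round(s_0, k_0) = 0x0180
s_2 = Round(s_1, k_1) = 0x3ED6
s_3 = Round(s_2, k_2) = 0xEAFE
s_4 = Round(s_3, k_3) = 0x1DD4
s_5 = Round(s_4, k_4) = 0x582C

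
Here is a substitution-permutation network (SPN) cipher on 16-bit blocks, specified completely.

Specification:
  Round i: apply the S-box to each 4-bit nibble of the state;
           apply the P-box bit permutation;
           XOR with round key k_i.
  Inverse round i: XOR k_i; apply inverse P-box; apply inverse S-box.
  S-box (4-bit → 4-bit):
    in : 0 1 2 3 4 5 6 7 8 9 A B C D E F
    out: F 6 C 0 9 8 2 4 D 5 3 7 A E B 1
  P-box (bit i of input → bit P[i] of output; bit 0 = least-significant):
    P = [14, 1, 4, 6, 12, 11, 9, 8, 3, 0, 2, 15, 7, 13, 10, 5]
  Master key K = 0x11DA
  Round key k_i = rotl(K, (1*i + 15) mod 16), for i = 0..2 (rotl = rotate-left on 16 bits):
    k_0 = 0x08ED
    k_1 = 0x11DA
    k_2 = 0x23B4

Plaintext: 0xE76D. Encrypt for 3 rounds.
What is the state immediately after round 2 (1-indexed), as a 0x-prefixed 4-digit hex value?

0xDFE5

s_0 = plaintext = 0xE76D
s_1 = Round(s_0, k_0) = 0x201B
s_2 = Round(s_1, k_1) = 0xDFE5
s_3 = Round(s_2, k_2) = 0x1EDC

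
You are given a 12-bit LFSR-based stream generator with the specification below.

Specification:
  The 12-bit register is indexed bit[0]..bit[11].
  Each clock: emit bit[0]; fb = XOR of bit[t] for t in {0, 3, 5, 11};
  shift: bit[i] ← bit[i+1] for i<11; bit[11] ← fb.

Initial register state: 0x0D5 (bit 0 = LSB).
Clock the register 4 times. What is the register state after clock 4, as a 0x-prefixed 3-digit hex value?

reg_0 = 0x0D5
clock 1: out=1, reg = 0x86A
clock 2: out=0, reg = 0xC35
clock 3: out=1, reg = 0xE1A
clock 4: out=0, reg = 0x70D

0x70D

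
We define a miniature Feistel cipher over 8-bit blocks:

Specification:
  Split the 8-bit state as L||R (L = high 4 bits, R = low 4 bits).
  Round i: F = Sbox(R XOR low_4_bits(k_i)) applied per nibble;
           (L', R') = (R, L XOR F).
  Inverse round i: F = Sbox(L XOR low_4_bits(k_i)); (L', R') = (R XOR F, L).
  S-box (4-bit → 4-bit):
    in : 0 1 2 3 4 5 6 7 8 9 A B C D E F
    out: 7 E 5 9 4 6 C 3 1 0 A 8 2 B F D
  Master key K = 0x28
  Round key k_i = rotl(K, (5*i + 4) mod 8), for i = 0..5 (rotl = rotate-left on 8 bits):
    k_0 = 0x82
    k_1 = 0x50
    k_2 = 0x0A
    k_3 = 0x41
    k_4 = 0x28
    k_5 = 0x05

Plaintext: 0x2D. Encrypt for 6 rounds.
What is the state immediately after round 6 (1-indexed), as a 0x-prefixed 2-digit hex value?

s_0 = plaintext = 0x2D
s_1 = Round(s_0, k_0) = 0xDF
s_2 = Round(s_1, k_1) = 0xF0
s_3 = Round(s_2, k_2) = 0x05
s_4 = Round(s_3, k_3) = 0x54
s_5 = Round(s_4, k_4) = 0x47
s_6 = Round(s_5, k_5) = 0x71

0x71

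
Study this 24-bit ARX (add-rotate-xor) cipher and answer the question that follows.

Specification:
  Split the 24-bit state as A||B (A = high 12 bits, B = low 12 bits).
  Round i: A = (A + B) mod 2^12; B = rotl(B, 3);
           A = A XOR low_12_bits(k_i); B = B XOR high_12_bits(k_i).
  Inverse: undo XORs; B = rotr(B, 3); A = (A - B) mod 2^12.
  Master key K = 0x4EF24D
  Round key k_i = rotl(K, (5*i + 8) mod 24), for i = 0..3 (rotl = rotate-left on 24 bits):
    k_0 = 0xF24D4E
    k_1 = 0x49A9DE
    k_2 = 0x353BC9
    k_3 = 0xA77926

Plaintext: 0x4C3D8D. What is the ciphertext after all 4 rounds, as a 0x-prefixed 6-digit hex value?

s_0 = plaintext = 0x4C3D8D
s_1 = Round(s_0, k_0) = 0xF1E34A
s_2 = Round(s_1, k_1) = 0xBB6ECB
s_3 = Round(s_2, k_2) = 0x14850C
s_4 = Round(s_3, k_3) = 0xF72215

0xF72215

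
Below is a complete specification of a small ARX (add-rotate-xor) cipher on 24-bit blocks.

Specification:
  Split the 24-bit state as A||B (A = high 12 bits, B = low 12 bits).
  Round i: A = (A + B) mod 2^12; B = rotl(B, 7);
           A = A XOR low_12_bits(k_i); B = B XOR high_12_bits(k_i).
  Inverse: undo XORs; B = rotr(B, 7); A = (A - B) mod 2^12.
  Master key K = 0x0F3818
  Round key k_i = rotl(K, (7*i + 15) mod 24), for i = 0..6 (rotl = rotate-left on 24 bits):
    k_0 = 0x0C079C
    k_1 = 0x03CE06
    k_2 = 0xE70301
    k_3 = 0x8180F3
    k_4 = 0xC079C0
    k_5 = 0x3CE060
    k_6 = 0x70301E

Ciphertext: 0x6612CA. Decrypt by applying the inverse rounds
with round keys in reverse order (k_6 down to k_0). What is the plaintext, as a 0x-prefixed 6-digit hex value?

0xD0526C

s_0 = ciphertext = 0x6612CA
s_1 = InvRound(s_0, k_6) = 0xD5492B
s_2 = InvRound(s_1, k_5) = 0x07FCB5
s_3 = InvRound(s_2, k_4) = 0x37E641
s_4 = InvRound(s_3, k_3) = 0x851B3C
s_5 = InvRound(s_4, k_2) = 0x1C698A
s_6 = InvRound(s_5, k_1) = 0x8ED6D3
s_7 = InvRound(s_6, k_0) = 0xD0526C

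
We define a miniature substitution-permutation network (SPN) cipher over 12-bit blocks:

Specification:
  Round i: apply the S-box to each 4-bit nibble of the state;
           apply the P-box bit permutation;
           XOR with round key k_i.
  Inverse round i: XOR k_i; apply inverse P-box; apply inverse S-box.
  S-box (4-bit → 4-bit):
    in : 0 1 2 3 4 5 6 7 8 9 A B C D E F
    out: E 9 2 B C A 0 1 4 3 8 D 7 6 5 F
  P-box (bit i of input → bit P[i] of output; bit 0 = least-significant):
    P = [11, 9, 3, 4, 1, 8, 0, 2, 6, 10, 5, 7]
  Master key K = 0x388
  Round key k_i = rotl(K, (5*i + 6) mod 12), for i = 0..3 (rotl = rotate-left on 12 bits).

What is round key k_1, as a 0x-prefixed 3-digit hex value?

0x1C4

K = 0x388
k_0 = rotl(K, (5*0+6) mod 12) = rotl(K, 6) = 0x20E
k_1 = rotl(K, (5*1+6) mod 12) = rotl(K, 11) = 0x1C4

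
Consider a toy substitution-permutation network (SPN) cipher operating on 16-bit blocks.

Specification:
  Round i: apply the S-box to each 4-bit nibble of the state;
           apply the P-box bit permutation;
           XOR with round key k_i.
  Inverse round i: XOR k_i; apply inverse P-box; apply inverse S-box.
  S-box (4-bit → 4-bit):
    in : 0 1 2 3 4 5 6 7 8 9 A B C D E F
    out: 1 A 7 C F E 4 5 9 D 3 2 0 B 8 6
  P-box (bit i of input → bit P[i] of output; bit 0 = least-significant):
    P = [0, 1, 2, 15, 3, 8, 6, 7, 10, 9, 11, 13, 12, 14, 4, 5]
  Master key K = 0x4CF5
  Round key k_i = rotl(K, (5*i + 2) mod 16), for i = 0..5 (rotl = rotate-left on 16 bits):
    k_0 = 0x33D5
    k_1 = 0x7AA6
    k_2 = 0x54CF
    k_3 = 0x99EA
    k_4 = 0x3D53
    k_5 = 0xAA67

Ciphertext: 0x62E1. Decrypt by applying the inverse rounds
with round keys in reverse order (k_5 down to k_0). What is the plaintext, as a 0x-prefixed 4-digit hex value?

s_0 = ciphertext = 0x62E1
s_1 = InvRound(s_0, k_5) = 0xB6E5
s_2 = InvRound(s_1, k_4) = 0x3F15
s_3 = InvRound(s_2, k_3) = 0x3D94
s_4 = InvRound(s_3, k_2) = 0xF32A
s_5 = InvRound(s_4, k_1) = 0xC6D3
s_6 = InvRound(s_5, k_0) = 0xA8B5

0xA8B5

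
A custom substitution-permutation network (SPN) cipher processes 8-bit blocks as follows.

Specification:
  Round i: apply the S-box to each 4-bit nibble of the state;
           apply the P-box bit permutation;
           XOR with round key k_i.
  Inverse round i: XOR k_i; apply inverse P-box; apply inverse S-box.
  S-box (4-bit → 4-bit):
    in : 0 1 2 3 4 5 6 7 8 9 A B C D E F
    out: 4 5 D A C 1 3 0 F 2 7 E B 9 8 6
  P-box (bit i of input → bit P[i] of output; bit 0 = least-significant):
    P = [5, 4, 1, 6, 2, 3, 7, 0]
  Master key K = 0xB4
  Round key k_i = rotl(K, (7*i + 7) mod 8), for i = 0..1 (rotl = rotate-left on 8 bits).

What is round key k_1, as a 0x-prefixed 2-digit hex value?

K = 0xB4
k_0 = rotl(K, (7*0+7) mod 8) = rotl(K, 7) = 0x5A
k_1 = rotl(K, (7*1+7) mod 8) = rotl(K, 6) = 0x2D

0x2D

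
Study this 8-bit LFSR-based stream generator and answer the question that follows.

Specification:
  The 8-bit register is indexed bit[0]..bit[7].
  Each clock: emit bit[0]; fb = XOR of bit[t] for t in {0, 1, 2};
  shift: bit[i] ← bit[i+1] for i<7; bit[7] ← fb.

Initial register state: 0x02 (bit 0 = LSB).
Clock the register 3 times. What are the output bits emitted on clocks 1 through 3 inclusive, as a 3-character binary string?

reg_0 = 0x02
clock 1: out=0, reg = 0x81
clock 2: out=1, reg = 0xC0
clock 3: out=0, reg = 0x60

010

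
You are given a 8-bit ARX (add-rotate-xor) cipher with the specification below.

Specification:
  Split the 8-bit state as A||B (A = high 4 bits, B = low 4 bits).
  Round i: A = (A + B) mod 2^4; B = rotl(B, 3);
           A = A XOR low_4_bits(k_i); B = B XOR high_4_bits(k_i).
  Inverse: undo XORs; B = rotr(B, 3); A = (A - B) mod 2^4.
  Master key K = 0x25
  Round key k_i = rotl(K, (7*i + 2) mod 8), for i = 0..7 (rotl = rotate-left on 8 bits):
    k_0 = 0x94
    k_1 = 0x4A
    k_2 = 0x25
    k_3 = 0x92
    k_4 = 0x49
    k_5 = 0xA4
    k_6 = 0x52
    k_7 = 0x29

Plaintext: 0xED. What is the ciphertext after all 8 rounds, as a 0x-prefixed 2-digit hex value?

0xBD

s_0 = plaintext = 0xED
s_1 = Round(s_0, k_0) = 0xF7
s_2 = Round(s_1, k_1) = 0xCF
s_3 = Round(s_2, k_2) = 0xED
s_4 = Round(s_3, k_3) = 0x97
s_5 = Round(s_4, k_4) = 0x9F
s_6 = Round(s_5, k_5) = 0xC5
s_7 = Round(s_6, k_6) = 0x3F
s_8 = Round(s_7, k_7) = 0xBD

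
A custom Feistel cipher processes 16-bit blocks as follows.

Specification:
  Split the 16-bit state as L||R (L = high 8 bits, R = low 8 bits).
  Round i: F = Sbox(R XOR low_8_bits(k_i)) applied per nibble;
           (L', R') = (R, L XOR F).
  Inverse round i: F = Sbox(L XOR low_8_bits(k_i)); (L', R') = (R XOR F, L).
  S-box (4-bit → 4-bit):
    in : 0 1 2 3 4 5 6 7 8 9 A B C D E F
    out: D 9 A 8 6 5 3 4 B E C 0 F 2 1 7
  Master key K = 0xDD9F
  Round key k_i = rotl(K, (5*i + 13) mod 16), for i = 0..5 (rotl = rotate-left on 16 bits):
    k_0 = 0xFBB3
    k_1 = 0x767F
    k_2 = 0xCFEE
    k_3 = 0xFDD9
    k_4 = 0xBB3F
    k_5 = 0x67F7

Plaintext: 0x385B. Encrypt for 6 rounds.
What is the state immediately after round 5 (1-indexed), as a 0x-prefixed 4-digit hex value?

0x1794

s_0 = plaintext = 0x385B
s_1 = Round(s_0, k_0) = 0x5B23
s_2 = Round(s_1, k_1) = 0x2304
s_3 = Round(s_2, k_2) = 0x043F
s_4 = Round(s_3, k_3) = 0x3F17
s_5 = Round(s_4, k_4) = 0x1794
s_6 = Round(s_5, k_5) = 0x942F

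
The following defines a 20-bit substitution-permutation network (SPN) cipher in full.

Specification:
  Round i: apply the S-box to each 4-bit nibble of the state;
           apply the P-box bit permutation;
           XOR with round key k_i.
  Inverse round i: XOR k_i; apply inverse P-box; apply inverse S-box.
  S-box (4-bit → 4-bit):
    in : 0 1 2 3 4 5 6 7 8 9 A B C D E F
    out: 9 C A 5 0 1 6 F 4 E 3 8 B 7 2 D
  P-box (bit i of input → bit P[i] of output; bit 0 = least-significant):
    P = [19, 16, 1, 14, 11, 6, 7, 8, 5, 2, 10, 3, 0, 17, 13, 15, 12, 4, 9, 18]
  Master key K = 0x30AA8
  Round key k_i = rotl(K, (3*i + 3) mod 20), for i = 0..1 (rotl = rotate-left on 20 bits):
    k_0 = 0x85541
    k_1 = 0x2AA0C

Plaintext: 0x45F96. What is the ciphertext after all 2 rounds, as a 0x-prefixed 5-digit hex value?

s_0 = plaintext = 0x45F96
s_1 = Round(s_0, k_0) = 0x950AA
s_2 = Round(s_1, k_1) = 0xFA075

0xFA075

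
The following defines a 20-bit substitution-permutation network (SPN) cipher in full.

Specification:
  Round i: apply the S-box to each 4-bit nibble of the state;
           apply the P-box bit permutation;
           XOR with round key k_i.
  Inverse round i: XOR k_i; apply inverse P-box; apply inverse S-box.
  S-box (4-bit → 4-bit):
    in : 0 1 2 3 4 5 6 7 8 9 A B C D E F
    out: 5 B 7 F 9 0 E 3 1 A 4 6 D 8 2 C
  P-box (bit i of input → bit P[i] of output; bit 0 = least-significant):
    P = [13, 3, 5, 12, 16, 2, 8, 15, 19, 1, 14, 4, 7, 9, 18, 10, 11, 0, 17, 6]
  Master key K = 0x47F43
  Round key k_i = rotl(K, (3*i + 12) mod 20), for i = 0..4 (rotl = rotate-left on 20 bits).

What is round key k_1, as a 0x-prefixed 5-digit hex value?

0x1A3FA

K = 0x47F43
k_0 = rotl(K, (3*0+12) mod 20) = rotl(K, 12) = 0x4347F
k_1 = rotl(K, (3*1+12) mod 20) = rotl(K, 15) = 0x1A3FA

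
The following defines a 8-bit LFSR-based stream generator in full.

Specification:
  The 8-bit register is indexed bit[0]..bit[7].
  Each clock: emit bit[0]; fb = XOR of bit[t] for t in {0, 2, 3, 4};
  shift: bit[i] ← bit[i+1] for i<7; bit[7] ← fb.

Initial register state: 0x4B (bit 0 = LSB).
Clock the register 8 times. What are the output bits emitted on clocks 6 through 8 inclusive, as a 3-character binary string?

010

reg_0 = 0x4B
clock 1: out=1, reg = 0x25
clock 2: out=1, reg = 0x12
clock 3: out=0, reg = 0x89
clock 4: out=1, reg = 0x44
clock 5: out=0, reg = 0xA2
clock 6: out=0, reg = 0x51
clock 7: out=1, reg = 0x28
clock 8: out=0, reg = 0x94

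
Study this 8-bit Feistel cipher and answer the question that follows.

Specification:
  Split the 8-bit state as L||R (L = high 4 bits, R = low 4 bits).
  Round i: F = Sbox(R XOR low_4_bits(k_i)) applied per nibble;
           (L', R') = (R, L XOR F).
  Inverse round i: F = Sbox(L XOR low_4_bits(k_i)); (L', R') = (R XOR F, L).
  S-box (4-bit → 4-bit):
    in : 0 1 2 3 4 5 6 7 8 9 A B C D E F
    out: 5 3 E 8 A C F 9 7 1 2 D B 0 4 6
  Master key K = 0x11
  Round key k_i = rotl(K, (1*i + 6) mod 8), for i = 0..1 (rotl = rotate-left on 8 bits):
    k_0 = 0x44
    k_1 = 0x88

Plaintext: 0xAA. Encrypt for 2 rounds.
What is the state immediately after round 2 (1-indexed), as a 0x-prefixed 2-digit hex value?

0xE5

s_0 = plaintext = 0xAA
s_1 = Round(s_0, k_0) = 0xAE
s_2 = Round(s_1, k_1) = 0xE5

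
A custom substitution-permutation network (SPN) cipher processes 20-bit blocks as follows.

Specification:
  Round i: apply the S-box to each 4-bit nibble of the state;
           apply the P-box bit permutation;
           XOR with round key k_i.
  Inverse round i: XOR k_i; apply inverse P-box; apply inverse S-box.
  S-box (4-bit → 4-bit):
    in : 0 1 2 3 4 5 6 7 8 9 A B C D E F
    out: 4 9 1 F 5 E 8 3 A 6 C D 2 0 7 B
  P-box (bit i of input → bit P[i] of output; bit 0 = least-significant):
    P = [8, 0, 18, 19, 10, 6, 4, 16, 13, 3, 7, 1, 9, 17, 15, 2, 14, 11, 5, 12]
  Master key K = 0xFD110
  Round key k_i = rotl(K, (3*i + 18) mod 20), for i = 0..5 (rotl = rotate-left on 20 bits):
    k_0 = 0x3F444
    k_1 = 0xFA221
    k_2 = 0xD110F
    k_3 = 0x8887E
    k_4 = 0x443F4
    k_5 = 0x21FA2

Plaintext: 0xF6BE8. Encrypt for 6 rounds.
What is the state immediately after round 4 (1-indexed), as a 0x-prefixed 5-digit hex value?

0xCB85A

s_0 = plaintext = 0xF6BE8
s_1 = Round(s_0, k_0) = 0xB8893
s_2 = Round(s_1, k_1) = 0x1F35E
s_3 = Round(s_2, k_2) = 0xA62D0
s_4 = Round(s_3, k_3) = 0xCB85A
s_5 = Round(s_4, k_4) = 0x9C9AA
s_6 = Round(s_5, k_5) = 0xD171A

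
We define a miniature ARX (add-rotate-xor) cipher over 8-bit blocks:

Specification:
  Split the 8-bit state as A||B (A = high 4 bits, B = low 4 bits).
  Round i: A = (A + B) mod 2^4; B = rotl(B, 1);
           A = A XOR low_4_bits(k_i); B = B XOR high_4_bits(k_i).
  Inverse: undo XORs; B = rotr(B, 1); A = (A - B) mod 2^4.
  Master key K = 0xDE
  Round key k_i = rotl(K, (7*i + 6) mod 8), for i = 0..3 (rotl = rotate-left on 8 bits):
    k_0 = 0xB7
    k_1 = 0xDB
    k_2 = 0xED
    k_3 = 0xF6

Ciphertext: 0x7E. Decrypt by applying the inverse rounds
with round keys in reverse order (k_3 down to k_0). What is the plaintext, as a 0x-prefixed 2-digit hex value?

s_0 = ciphertext = 0x7E
s_1 = InvRound(s_0, k_3) = 0x98
s_2 = InvRound(s_1, k_2) = 0x13
s_3 = InvRound(s_2, k_1) = 0x37
s_4 = InvRound(s_3, k_0) = 0xE6

0xE6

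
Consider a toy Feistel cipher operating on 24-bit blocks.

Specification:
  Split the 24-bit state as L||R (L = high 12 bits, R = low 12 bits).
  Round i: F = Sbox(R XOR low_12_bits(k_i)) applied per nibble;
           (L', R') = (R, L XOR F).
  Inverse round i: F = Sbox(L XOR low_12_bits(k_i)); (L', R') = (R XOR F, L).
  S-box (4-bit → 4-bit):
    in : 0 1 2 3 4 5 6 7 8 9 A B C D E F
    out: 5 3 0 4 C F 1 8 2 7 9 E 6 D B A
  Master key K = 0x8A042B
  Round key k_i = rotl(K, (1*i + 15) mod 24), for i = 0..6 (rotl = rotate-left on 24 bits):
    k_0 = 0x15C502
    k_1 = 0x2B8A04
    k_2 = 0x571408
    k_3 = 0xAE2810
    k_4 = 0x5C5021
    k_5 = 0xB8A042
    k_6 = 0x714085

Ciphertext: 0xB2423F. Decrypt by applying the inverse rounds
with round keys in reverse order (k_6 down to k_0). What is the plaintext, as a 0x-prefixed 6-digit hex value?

0x32DF90

s_0 = ciphertext = 0xB2423F
s_1 = InvRound(s_0, k_6) = 0xCACB24
s_2 = InvRound(s_1, k_5) = 0xD9FCAC
s_3 = InvRound(s_2, k_4) = 0x147D9F
s_4 = InvRound(s_3, k_3) = 0xA67147
s_5 = InvRound(s_4, k_2) = 0xA5DA67
s_6 = InvRound(s_5, k_1) = 0xF90A5D
s_7 = InvRound(s_6, k_0) = 0x32DF90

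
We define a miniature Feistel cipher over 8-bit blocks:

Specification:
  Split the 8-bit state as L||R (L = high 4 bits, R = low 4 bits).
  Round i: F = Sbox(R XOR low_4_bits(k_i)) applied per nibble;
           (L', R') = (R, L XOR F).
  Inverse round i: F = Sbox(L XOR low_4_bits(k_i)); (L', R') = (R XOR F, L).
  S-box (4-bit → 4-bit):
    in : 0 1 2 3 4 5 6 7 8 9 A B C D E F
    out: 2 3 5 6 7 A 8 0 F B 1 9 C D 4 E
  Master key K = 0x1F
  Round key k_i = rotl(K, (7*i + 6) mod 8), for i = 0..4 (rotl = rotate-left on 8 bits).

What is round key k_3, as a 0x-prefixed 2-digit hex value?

0xF8

K = 0x1F
k_0 = rotl(K, (7*0+6) mod 8) = rotl(K, 6) = 0xC7
k_1 = rotl(K, (7*1+6) mod 8) = rotl(K, 5) = 0xE3
k_2 = rotl(K, (7*2+6) mod 8) = rotl(K, 4) = 0xF1
k_3 = rotl(K, (7*3+6) mod 8) = rotl(K, 3) = 0xF8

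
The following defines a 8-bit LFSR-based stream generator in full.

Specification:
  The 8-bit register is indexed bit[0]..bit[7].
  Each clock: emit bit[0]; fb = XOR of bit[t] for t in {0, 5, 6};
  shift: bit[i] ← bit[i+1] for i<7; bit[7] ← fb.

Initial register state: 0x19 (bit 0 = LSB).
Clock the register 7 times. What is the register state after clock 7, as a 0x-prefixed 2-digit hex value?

0x4A

reg_0 = 0x19
clock 1: out=1, reg = 0x8C
clock 2: out=0, reg = 0x46
clock 3: out=0, reg = 0xA3
clock 4: out=1, reg = 0x51
clock 5: out=1, reg = 0x28
clock 6: out=0, reg = 0x94
clock 7: out=0, reg = 0x4A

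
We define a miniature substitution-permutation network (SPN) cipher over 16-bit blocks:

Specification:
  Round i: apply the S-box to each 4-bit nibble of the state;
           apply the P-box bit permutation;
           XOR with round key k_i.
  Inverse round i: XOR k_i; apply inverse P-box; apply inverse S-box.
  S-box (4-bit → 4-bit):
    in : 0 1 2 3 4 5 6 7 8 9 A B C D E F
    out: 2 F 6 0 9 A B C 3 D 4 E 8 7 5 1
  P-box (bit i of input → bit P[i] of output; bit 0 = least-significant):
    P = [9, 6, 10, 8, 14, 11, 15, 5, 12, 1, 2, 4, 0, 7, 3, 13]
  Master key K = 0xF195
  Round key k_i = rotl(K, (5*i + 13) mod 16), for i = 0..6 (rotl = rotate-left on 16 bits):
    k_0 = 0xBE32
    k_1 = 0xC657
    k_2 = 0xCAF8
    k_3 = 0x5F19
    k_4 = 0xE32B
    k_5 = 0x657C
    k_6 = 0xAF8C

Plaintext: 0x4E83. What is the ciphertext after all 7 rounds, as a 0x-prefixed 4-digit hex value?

s_0 = plaintext = 0x4E83
s_1 = Round(s_0, k_0) = 0xC637
s_2 = Round(s_1, k_1) = 0xF345
s_3 = Round(s_2, k_2) = 0x8B99
s_4 = Round(s_3, k_3) = 0x98AE
s_5 = Round(s_4, k_4) = 0x5520
s_6 = Round(s_5, k_5) = 0xCDAE
s_7 = Round(s_6, k_6) = 0x198A

0x198A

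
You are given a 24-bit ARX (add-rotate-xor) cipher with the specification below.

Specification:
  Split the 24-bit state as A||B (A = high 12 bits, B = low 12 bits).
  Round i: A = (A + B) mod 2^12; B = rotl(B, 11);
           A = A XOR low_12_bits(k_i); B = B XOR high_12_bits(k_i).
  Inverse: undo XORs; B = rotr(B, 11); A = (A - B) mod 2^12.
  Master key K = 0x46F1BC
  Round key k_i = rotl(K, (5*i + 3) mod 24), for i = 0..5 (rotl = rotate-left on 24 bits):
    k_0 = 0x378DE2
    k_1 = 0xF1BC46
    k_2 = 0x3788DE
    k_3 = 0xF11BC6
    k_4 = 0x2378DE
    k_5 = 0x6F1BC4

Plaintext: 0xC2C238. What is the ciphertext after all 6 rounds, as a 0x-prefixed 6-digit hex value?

0x46E1A3

s_0 = plaintext = 0xC2C238
s_1 = Round(s_0, k_0) = 0x386264
s_2 = Round(s_1, k_1) = 0x9ACE29
s_3 = Round(s_2, k_2) = 0xF0BC6C
s_4 = Round(s_3, k_3) = 0x0B1927
s_5 = Round(s_4, k_4) = 0x106EA4
s_6 = Round(s_5, k_5) = 0x46E1A3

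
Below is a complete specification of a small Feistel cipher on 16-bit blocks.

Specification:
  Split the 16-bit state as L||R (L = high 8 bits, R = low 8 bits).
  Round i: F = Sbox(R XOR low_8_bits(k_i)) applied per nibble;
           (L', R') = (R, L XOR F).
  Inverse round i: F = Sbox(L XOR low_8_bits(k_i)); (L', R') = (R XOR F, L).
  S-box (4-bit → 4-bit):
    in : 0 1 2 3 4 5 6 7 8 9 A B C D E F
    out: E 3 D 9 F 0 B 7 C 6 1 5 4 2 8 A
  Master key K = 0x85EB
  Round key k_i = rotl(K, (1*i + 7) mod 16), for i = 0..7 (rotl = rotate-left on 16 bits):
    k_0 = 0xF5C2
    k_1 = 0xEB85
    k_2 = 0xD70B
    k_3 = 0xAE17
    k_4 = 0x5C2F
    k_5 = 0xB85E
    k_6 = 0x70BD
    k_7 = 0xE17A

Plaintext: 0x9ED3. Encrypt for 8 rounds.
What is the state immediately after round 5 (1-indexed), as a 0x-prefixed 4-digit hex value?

s_0 = plaintext = 0x9ED3
s_1 = Round(s_0, k_0) = 0xD3AD
s_2 = Round(s_1, k_1) = 0xAD0F
s_3 = Round(s_2, k_2) = 0x0F42
s_4 = Round(s_3, k_3) = 0x420F
s_5 = Round(s_4, k_4) = 0x0F9C
s_6 = Round(s_5, k_5) = 0x9C42
s_7 = Round(s_6, k_6) = 0x4236
s_8 = Round(s_7, k_7) = 0x36B6

0x0F9C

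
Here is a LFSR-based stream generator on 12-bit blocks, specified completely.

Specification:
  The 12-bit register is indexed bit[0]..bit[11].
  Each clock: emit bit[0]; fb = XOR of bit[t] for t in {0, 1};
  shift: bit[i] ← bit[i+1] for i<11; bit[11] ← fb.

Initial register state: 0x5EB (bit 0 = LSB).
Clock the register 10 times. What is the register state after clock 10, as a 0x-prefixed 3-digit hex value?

reg_0 = 0x5EB
clock 1: out=1, reg = 0x2F5
clock 2: out=1, reg = 0x97A
clock 3: out=0, reg = 0xCBD
clock 4: out=1, reg = 0xE5E
clock 5: out=0, reg = 0xF2F
clock 6: out=1, reg = 0x797
clock 7: out=1, reg = 0x3CB
clock 8: out=1, reg = 0x1E5
clock 9: out=1, reg = 0x8F2
clock 10: out=0, reg = 0xC79

0xC79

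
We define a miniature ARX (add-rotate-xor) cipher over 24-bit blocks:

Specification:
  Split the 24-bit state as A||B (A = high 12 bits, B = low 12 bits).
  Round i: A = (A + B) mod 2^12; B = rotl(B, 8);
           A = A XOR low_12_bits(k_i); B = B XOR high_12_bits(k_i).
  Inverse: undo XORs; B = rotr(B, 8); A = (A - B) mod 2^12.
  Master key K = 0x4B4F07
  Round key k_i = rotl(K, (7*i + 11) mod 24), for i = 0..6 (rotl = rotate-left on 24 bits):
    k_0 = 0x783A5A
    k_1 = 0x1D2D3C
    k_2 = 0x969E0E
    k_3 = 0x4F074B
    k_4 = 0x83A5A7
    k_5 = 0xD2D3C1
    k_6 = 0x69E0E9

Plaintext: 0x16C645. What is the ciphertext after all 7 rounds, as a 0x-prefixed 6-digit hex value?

s_0 = plaintext = 0x16C645
s_1 = Round(s_0, k_0) = 0xDEB2E7
s_2 = Round(s_1, k_1) = 0xDEE6FC
s_3 = Round(s_2, k_2) = 0xAE4506
s_4 = Round(s_3, k_3) = 0x8A12A0
s_5 = Round(s_4, k_4) = 0xEE6810
s_6 = Round(s_5, k_5) = 0x537DAC
s_7 = Round(s_6, k_6) = 0x20AA44

0x20AA44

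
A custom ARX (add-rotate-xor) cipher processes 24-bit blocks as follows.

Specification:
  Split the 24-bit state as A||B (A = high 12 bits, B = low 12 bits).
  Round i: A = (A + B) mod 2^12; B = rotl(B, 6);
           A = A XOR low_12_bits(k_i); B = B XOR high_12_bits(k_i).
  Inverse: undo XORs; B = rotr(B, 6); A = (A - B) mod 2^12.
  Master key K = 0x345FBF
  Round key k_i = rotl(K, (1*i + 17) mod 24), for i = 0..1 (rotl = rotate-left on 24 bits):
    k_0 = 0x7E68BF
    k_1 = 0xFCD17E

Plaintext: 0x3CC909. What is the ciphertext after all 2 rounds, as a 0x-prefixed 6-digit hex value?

0x892F5B

s_0 = plaintext = 0x3CC909
s_1 = Round(s_0, k_0) = 0x46A582
s_2 = Round(s_1, k_1) = 0x892F5B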